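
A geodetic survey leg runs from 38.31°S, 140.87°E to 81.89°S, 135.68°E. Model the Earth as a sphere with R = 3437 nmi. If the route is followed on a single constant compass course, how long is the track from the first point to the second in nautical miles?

Δψ = ln[tan(π/4+φ₂/2)/tan(π/4+φ₁/2)] = -1.9217;  Δφ = -0.7606 rad,  Δλ = -0.0906 rad
q = Δφ/Δψ = 0.3958
d = R·√(Δφ² + q²Δλ²) = 3437·0.76146 = 2617 nmi

2617 nmi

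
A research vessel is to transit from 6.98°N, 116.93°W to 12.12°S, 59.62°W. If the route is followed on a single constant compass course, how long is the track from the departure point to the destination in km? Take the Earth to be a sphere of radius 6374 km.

6686 km

Rhumb course C = atan2(Δλ, Δψ) with Δψ = ln[tan(π/4+φ₂/2)/tan(π/4+φ₁/2)] = -0.3353, Δλ = +1.0002 → C = 108.53°
d = R·|Δφ| / |cos C| = 6374·0.33336 / 0.31780 = 6686 km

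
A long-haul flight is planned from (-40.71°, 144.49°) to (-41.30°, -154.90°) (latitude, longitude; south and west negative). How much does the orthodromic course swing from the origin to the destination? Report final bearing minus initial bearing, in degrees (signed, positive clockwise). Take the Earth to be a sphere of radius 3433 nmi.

-42.0°

Initial bearing θ₁ = atan2(sin Δλ cos φ₂, cos φ₁ sin φ₂ − sin φ₁ cos φ₂ cos Δλ) = 111.65°
Final bearing θ₂ = (initial bearing from the destination back to the start) + 180° = 69.69°
Δθ = θ₂ − θ₁ = -42.0°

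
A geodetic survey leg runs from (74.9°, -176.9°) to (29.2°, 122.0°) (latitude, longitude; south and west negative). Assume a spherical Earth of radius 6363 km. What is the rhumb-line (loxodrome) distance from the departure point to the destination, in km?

6245 km

Rhumb course C = atan2(Δλ, Δψ) with Δψ = ln[tan(π/4+φ₂/2)/tan(π/4+φ₁/2)] = -1.4876, Δλ = -1.0664 → C = 215.63°
d = R·|Δφ| / |cos C| = 6363·0.79762 / 0.81275 = 6245 km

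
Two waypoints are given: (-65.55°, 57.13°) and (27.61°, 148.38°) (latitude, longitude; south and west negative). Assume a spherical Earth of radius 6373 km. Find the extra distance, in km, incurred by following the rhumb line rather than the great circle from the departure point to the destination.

325 km

Great circle: cos σ = sin φ₁ sin φ₂ + cos φ₁ cos φ₂ cos Δλ,  σ = 2.0152 rad → d_gc = 12842.7 km
Rhumb line: Δψ = +2.0311, q = Δφ/Δψ = 0.8005, d_rh = R√(Δφ²+q²Δλ²) = 13167.8 km
Excess = 13167.8 − 12842.7 = 325.1 ≈ 325 km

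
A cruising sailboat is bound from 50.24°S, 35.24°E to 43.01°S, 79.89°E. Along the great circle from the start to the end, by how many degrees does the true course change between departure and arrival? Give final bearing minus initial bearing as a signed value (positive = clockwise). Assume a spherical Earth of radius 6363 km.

Initial bearing θ₁ = atan2(sin Δλ cos φ₂, cos φ₁ sin φ₂ − sin φ₁ cos φ₂ cos Δλ) = 94.05°
Final bearing θ₂ = (initial bearing from the destination back to the start) + 180° = 60.75°
Δθ = θ₂ − θ₁ = -33.3°

-33.3°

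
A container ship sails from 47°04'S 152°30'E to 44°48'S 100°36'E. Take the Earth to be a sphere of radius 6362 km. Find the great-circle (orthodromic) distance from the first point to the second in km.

3942 km

Haversine: a = sin²(Δφ/2)+cos φ₁ cos φ₂ sin²(Δλ/2) = 0.09294;  σ = 2·atan2(√a,√(1−a))
σ = 35.499° → d = Rσ = 6362·0.61958 = 3942 km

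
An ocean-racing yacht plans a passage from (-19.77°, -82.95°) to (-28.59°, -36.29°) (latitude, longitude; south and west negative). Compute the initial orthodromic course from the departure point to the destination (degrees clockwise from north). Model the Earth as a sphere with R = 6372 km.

N = sin Δλ·cos φ₂ = +0.6386;  D = cos φ₁ sin φ₂ − sin φ₁ cos φ₂ cos Δλ = -0.2465
initial course = atan2(N, D) = 111.11°

111.1°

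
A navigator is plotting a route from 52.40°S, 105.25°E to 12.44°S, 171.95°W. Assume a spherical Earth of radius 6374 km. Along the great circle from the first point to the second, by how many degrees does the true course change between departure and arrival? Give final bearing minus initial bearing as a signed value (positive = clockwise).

-53.4°

At departure: θ₁ = atan2(sin Δλ cos φ₂, cos φ₁ sin φ₂ − sin φ₁ cos φ₂ cos Δλ) = 92.04°
At arrival: θ₂ = atan2(sin Δλ cos φ₁, −cos φ₂ sin φ₁ + sin φ₂ cos φ₁ cos Δλ) = 38.64°
Δθ = θ₂ − θ₁ = -53.4°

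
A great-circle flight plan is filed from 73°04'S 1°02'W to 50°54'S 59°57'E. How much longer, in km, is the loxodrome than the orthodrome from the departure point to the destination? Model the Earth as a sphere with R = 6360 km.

Great circle: cos σ = sin φ₁ sin φ₂ + cos φ₁ cos φ₂ cos Δλ,  σ = 0.5890 rad → d_gc = 3745.98 km
Rhumb line: Δψ = +0.8694, q = Δφ/Δψ = 0.4450, d_rh = R√(Δφ²+q²Δλ²) = 3889.49 km
Excess = 3889.49 − 3745.98 = 143.51 ≈ 144 km

144 km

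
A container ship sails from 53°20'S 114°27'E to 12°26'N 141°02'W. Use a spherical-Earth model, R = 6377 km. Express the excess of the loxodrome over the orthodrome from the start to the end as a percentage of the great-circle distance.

3.1%

Great circle: σ = 1.8953 rad → d_gc = Rσ = 12086.6 km
Rhumb: Δφ = +1.1478, Δλ = +1.8242, Δψ = +1.3233, q = Δφ/Δψ = 0.8674 → d_rh = R√(Δφ²+q²Δλ²) = 12465.9 km
Excess = (12465.9 − 12086.6) / 12086.6 = 379.3 / 12086.6 = 3.14% ≈ 3.1%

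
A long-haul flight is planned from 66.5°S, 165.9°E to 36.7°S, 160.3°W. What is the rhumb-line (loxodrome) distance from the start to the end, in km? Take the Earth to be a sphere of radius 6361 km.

Rhumb course C = atan2(Δλ, Δψ) with Δψ = ln[tan(π/4+φ₂/2)/tan(π/4+φ₁/2)] = +0.8808, Δλ = +0.5899 → C = 33.81°
d = R·|Δφ| / |cos C| = 6361·0.52011 / 0.83086 = 3982 km

3982 km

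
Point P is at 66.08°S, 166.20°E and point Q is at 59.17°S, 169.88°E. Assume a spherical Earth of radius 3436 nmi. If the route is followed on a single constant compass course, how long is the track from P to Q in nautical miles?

Δψ = ln[tan(π/4+φ₂/2)/tan(π/4+φ₁/2)] = +0.2636;  Δφ = +0.1206 rad,  Δλ = +0.0642 rad
q = Δφ/Δψ = 0.4574
d = R·√(Δφ² + q²Δλ²) = 3436·0.12413 = 427 nmi

427 nmi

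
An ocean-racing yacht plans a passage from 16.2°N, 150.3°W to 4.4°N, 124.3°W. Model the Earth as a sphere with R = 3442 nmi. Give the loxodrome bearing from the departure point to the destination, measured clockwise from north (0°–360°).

114.8°

Δψ = ln[tan(π/4+φ₂/2)/tan(π/4+φ₁/2)] = -0.2097
Δλ = +0.4538 rad (taken the short way round)
course = atan2(Δλ, Δψ) = 114.80°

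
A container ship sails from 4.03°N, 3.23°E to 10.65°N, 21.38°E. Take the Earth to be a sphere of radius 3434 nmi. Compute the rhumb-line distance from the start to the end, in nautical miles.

1149 nmi

Rhumb course C = atan2(Δλ, Δψ) with Δψ = ln[tan(π/4+φ₂/2)/tan(π/4+φ₁/2)] = +0.1166, Δλ = +0.3168 → C = 69.80°
d = R·|Δφ| / |cos C| = 3434·0.11554 / 0.34533 = 1149 nmi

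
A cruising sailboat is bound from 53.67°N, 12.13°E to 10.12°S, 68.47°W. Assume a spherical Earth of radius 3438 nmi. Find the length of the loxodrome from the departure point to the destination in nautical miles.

Δψ = ln[tan(π/4+φ₂/2)/tan(π/4+φ₁/2)] = -1.2920;  Δφ = -1.1133 rad,  Δλ = -1.4067 rad
q = Δφ/Δψ = 0.8617
d = R·√(Δφ² + q²Δλ²) = 3438·1.64593 = 5659 nmi

5659 nmi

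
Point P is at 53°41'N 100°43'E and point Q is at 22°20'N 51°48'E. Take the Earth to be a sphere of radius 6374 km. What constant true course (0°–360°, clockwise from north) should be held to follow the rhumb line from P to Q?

Δψ = ln[tan(π/4+φ₂/2)/tan(π/4+φ₁/2)] = -0.7148
Δλ = -0.8538 rad (taken the short way round)
course = atan2(Δλ, Δψ) = 230.06°

230.1°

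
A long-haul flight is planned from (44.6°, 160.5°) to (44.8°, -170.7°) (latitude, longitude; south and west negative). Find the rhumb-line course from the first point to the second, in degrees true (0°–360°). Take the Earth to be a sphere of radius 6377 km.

Δψ = ln[tan(π/4+φ₂/2)/tan(π/4+φ₁/2)] = +0.0049
Δλ = +0.5027 rad (taken the short way round)
course = atan2(Δλ, Δψ) = 89.44°

89.4°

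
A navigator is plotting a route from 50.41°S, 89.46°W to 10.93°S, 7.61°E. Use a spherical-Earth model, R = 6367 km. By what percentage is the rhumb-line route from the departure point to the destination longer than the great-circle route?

Great circle: σ = 1.5016 rad → d_gc = Rσ = 9560.9 km
Rhumb: Δφ = +0.6891, Δλ = +1.6942, Δψ = +0.8299, q = Δφ/Δψ = 0.8303 → d_rh = R√(Δφ²+q²Δλ²) = 9972.8 km
Excess = (9972.8 − 9560.9) / 9560.9 = 411.9 / 9560.9 = 4.31% ≈ 4.3%

4.3%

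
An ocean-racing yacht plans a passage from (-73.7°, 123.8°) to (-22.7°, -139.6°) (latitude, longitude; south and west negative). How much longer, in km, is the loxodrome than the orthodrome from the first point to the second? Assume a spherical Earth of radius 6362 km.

625 km

Great circle: cos σ = sin φ₁ sin φ₂ + cos φ₁ cos φ₂ cos Δλ,  σ = 1.2232 rad → d_gc = 7782.0 km
Rhumb line: Δψ = +1.5365, q = Δφ/Δψ = 0.5793, d_rh = R√(Δφ²+q²Δλ²) = 8407.4 km
Excess = 8407.4 − 7782.0 = 625.4 ≈ 625 km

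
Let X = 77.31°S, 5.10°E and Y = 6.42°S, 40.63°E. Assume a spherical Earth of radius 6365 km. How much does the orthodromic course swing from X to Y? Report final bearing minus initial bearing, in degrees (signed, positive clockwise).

-29.4°

Initial bearing θ₁ = atan2(sin Δλ cos φ₂, cos φ₁ sin φ₂ − sin φ₁ cos φ₂ cos Δλ) = 37.07°
Final bearing θ₂ = (initial bearing from the destination back to the start) + 180° = 7.66°
Δθ = θ₂ − θ₁ = -29.4°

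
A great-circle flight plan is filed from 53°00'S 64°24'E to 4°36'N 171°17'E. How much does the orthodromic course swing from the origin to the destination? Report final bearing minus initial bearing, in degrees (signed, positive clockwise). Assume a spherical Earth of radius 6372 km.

-64.5°

At departure: θ₁ = atan2(sin Δλ cos φ₂, cos φ₁ sin φ₂ − sin φ₁ cos φ₂ cos Δλ) = 100.86°
At arrival: θ₂ = atan2(sin Δλ cos φ₁, −cos φ₂ sin φ₁ + sin φ₂ cos φ₁ cos Δλ) = 36.37°
Δθ = θ₂ − θ₁ = -64.5°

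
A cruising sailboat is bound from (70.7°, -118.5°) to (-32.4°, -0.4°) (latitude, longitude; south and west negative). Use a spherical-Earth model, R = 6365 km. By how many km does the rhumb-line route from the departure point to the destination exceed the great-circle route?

784 km

Great circle: cos σ = sin φ₁ sin φ₂ + cos φ₁ cos φ₂ cos Δλ,  σ = 2.2616 rad → d_gc = 14395.1 km
Rhumb line: Δψ = -2.3700, q = Δφ/Δψ = 0.7592, d_rh = R√(Δφ²+q²Δλ²) = 15179.1 km
Excess = 15179.1 − 14395.1 = 784.0 ≈ 784 km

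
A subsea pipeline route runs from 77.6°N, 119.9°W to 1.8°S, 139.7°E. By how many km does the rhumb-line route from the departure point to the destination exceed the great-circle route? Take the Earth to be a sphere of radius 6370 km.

Great circle: cos σ = sin φ₁ sin φ₂ + cos φ₁ cos φ₂ cos Δλ,  σ = 1.6403 rad → d_gc = 10448.6 km
Rhumb line: Δψ = -2.2512, q = Δφ/Δψ = 0.6156, d_rh = R√(Δφ²+q²Δλ²) = 11186.6 km
Excess = 11186.6 − 10448.6 = 738.0 ≈ 738 km

738 km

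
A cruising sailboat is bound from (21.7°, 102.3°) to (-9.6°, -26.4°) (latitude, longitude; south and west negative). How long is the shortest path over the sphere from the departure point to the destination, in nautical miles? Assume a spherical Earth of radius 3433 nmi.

7752 nmi

Haversine: a = sin²(Δφ/2)+cos φ₁ cos φ₂ sin²(Δλ/2) = 0.81723;  σ = 2·atan2(√a,√(1−a))
σ = 129.380° → d = Rσ = 3433·2.25811 = 7752 nmi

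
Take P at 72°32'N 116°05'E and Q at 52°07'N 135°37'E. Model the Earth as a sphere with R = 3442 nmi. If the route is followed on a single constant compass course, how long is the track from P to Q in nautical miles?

Rhumb course C = atan2(Δλ, Δψ) with Δψ = ln[tan(π/4+φ₂/2)/tan(π/4+φ₁/2)] = -0.8038, Δλ = +0.3409 → C = 157.02°
d = R·|Δφ| / |cos C| = 3442·0.35634 / 0.92062 = 1332 nmi

1332 nmi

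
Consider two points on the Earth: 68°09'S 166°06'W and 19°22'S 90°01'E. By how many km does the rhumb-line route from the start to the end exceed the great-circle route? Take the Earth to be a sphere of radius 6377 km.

737 km

Great circle: cos σ = sin φ₁ sin φ₂ + cos φ₁ cos φ₂ cos Δλ,  σ = 1.3454 rad → d_gc = 8579.3 km
Rhumb line: Δψ = +1.3003, q = Δφ/Δψ = 0.6548, d_rh = R√(Δφ²+q²Δλ²) = 9316.5 km
Excess = 9316.5 − 8579.3 = 737.2 ≈ 737 km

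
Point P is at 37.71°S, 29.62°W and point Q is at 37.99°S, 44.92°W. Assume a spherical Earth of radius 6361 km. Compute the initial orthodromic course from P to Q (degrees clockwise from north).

N = sin Δλ·cos φ₂ = -0.2080;  D = cos φ₁ sin φ₂ − sin φ₁ cos φ₂ cos Δλ = -0.0220
initial course = atan2(N, D) = 263.97°

264.0°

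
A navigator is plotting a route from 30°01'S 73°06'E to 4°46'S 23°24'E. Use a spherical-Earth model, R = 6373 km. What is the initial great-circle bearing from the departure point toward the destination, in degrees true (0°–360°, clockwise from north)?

N = sin Δλ·cos φ₂ = -0.7600;  D = cos φ₁ sin φ₂ − sin φ₁ cos φ₂ cos Δλ = +0.2505
initial course = atan2(N, D) = 288.24°

288.2°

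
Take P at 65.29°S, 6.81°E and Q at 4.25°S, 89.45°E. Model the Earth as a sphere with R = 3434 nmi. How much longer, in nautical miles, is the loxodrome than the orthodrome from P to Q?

Great circle: cos σ = sin φ₁ sin φ₂ + cos φ₁ cos φ₂ cos Δλ,  σ = 1.4498 rad → d_gc = 4978.5 nmi
Rhumb line: Δψ = +1.4443, q = Δφ/Δψ = 0.7376, d_rh = R√(Δφ²+q²Δλ²) = 5170.3 nmi
Excess = 5170.3 − 4978.5 = 191.8 ≈ 192 nmi

192 nmi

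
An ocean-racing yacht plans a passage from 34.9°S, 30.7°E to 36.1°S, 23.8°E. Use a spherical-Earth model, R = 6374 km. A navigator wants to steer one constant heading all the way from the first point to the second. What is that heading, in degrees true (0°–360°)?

Δψ = ln[tan(π/4+φ₂/2)/tan(π/4+φ₁/2)] = -0.0257
Δλ = -0.1204 rad (taken the short way round)
course = atan2(Δλ, Δψ) = 257.94°

257.9°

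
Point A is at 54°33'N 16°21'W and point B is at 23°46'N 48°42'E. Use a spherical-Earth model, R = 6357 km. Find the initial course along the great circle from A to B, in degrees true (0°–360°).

95.6°

θ = atan2( sin Δλ·cos φ₂ ,  cos φ₁ sin φ₂ − sin φ₁ cos φ₂ cos Δλ )
  = atan2(+0.8298, -0.0807) = 95.56°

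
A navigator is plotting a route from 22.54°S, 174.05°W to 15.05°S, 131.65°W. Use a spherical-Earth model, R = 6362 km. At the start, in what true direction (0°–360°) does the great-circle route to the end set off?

θ = atan2( sin Δλ·cos φ₂ ,  cos φ₁ sin φ₂ − sin φ₁ cos φ₂ cos Δλ )
  = atan2(+0.6512, +0.0335) = 87.05°

87.1°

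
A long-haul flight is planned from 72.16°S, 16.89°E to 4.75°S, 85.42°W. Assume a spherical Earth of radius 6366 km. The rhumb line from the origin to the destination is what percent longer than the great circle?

7.4%

Great circle: σ = 1.5571 rad → d_gc = Rσ = 9912.3 km
Rhumb: Δφ = +1.1765, Δλ = -1.7856, Δψ = +1.7688, q = Δφ/Δψ = 0.6652 → d_rh = R√(Δφ²+q²Δλ²) = 10642.7 km
Excess = (10642.7 − 9912.3) / 9912.3 = 730.4 / 9912.3 = 7.37% ≈ 7.4%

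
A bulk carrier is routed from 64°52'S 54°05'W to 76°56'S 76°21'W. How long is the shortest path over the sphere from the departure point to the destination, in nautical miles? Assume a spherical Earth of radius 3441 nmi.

Haversine: a = sin²(Δφ/2)+cos φ₁ cos φ₂ sin²(Δλ/2) = 0.01463;  σ = 2·atan2(√a,√(1−a))
σ = 13.893° → d = Rσ = 3441·0.24248 = 834 nmi

834 nmi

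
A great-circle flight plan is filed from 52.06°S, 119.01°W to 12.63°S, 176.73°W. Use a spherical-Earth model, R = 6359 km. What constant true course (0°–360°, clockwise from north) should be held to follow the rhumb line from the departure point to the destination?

310.0°

Δψ = ln[tan(π/4+φ₂/2)/tan(π/4+φ₁/2)] = +0.8456
Δλ = -1.0074 rad (taken the short way round)
course = atan2(Δλ, Δψ) = 310.01°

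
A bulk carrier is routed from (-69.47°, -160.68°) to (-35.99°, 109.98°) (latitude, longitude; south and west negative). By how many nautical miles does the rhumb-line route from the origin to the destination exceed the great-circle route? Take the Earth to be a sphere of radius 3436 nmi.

250 nmi

Great circle: cos σ = sin φ₁ sin φ₂ + cos φ₁ cos φ₂ cos Δλ,  σ = 0.9841 rad → d_gc = 3381.5 nmi
Rhumb line: Δψ = +1.0346, q = Δφ/Δψ = 0.5648, d_rh = R√(Δφ²+q²Δλ²) = 3631.4 nmi
Excess = 3631.4 − 3381.5 = 249.9 ≈ 250 nmi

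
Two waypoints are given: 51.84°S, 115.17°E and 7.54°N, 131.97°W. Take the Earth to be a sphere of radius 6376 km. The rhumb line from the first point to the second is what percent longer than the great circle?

Great circle: σ = 1.9189 rad → d_gc = Rσ = 12235.0 km
Rhumb: Δφ = +1.0364, Δλ = +1.9698, Δψ = +1.1936, q = Δφ/Δψ = 0.8683 → d_rh = R√(Δφ²+q²Δλ²) = 12750.7 km
Excess = (12750.7 − 12235.0) / 12235.0 = 515.7 / 12235.0 = 4.21% ≈ 4.2%

4.2%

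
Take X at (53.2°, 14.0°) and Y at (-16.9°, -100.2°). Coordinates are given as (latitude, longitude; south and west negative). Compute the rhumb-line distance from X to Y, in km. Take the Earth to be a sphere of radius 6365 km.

Rhumb course C = atan2(Δλ, Δψ) with Δψ = ln[tan(π/4+φ₂/2)/tan(π/4+φ₁/2)] = -1.4000, Δλ = -1.9932 → C = 234.92°
d = R·|Δφ| / |cos C| = 6365·1.22348 / 0.57477 = 13549 km

13549 km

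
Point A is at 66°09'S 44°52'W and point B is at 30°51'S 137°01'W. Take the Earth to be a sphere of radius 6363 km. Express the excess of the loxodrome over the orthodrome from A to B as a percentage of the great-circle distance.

7.2%

Great circle: σ = 1.0973 rad → d_gc = Rσ = 6982.3 km
Rhumb: Δφ = +0.6161, Δλ = -1.6083, Δψ = +0.9885, q = Δφ/Δψ = 0.6233 → d_rh = R√(Δφ²+q²Δλ²) = 7486.8 km
Excess = (7486.8 − 6982.3) / 6982.3 = 504.5 / 6982.3 = 7.23% ≈ 7.2%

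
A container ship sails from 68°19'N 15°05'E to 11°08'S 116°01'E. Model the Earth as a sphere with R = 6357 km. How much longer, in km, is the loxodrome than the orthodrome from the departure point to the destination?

Great circle: cos σ = sin φ₁ sin φ₂ + cos φ₁ cos φ₂ cos Δλ,  σ = 1.8216 rad → d_gc = 11579.95 km
Rhumb line: Δψ = -1.8483, q = Δφ/Δψ = 0.7502, d_rh = R√(Δφ²+q²Δλ²) = 12177.38 km
Excess = 12177.38 − 11579.95 = 597.43 ≈ 597 km

597 km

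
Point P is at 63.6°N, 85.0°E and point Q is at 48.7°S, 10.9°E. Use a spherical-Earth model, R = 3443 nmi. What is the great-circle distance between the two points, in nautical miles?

cos σ = sin φ₁ sin φ₂ + cos φ₁ cos φ₂ cos Δλ
      = sin(63.60°)sin(-48.70°) + cos(63.60°)cos(-48.70°)cos(-74.10°) = -0.5925
σ = 126.336° → d = Rσ = 3443·2.20498 = 7592 nmi

7592 nmi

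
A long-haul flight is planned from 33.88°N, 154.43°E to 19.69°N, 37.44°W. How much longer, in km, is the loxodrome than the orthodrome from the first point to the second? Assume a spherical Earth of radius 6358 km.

2767 km

Great circle: cos σ = sin φ₁ sin φ₂ + cos φ₁ cos φ₂ cos Δλ,  σ = 2.1860 rad → d_gc = 13898.6 km
Rhumb line: Δψ = -0.2785, q = Δφ/Δψ = 0.8892, d_rh = R√(Δφ²+q²Δλ²) = 16665.3 km
Excess = 16665.3 − 13898.6 = 2766.7 ≈ 2767 km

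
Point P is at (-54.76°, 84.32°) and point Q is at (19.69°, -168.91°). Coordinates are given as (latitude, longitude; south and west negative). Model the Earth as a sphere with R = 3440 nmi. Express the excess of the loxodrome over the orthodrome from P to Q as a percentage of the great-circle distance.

2.8%

Great circle: σ = 2.0174 rad → d_gc = Rσ = 6940.0 nmi
Rhumb: Δφ = +1.2994, Δλ = +1.8635, Δψ = +1.4976, q = Δφ/Δψ = 0.8677 → d_rh = R√(Δφ²+q²Δλ²) = 7135.6 nmi
Excess = (7135.6 − 6940.0) / 6940.0 = 195.6 / 6940.0 = 2.82% ≈ 2.8%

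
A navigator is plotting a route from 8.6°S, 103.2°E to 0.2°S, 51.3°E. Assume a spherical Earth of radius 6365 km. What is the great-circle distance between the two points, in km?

Haversine: a = sin²(Δφ/2)+cos φ₁ cos φ₂ sin²(Δλ/2) = 0.19469;  σ = 2·atan2(√a,√(1−a))
σ = 52.366° → d = Rσ = 6365·0.91396 = 5817 km

5817 km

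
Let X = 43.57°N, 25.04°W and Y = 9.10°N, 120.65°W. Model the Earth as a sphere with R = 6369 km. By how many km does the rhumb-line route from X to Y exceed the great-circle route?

309 km

Great circle: cos σ = sin φ₁ sin φ₂ + cos φ₁ cos φ₂ cos Δλ,  σ = 1.5317 rad → d_gc = 9755.5 km
Rhumb line: Δψ = -0.6870, q = Δφ/Δψ = 0.8757, d_rh = R√(Δφ²+q²Δλ²) = 10064.8 km
Excess = 10064.8 − 9755.5 = 309.3 ≈ 309 km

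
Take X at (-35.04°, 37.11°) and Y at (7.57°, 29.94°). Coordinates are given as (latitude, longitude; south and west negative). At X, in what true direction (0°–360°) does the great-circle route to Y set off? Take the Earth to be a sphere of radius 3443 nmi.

349.6°

θ = atan2( sin Δλ·cos φ₂ ,  cos φ₁ sin φ₂ − sin φ₁ cos φ₂ cos Δλ )
  = atan2(-0.1237, +0.6726) = 349.58°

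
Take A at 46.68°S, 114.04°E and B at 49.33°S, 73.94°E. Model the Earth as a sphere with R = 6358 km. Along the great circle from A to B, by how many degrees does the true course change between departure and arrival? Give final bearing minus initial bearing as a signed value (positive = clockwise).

At departure: θ₁ = atan2(sin Δλ cos φ₂, cos φ₁ sin φ₂ − sin φ₁ cos φ₂ cos Δλ) = 249.41°
At arrival: θ₂ = atan2(sin Δλ cos φ₁, −cos φ₂ sin φ₁ + sin φ₂ cos φ₁ cos Δλ) = 279.77°
Δθ = θ₂ − θ₁ = +30.4°

+30.4°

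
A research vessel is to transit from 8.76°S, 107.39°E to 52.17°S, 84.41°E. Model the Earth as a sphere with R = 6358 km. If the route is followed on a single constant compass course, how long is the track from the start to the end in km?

Δψ = ln[tan(π/4+φ₂/2)/tan(π/4+φ₁/2)] = -0.9175;  Δφ = -0.7576 rad,  Δλ = -0.4011 rad
q = Δφ/Δψ = 0.8258
d = R·√(Δφ² + q²Δλ²) = 6358·0.82687 = 5257 km

5257 km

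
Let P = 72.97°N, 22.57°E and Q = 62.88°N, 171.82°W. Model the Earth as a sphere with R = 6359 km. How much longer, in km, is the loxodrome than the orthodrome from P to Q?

2019 km

Great circle: cos σ = sin φ₁ sin φ₂ + cos φ₁ cos φ₂ cos Δλ,  σ = 0.7645 rad → d_gc = 4861.65 km
Rhumb line: Δψ = -0.4768, q = Δφ/Δψ = 0.3693, d_rh = R√(Δφ²+q²Δλ²) = 6880.24 km
Excess = 6880.24 − 4861.65 = 2018.59 ≈ 2019 km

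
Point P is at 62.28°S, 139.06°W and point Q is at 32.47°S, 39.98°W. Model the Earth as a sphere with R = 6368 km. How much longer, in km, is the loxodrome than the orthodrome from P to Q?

604 km

Great circle: cos σ = sin φ₁ sin φ₂ + cos φ₁ cos φ₂ cos Δλ,  σ = 1.1447 rad → d_gc = 7289.5 km
Rhumb line: Δψ = +0.7997, q = Δφ/Δψ = 0.6506, d_rh = R√(Δφ²+q²Δλ²) = 7893.3 km
Excess = 7893.3 − 7289.5 = 603.8 ≈ 604 km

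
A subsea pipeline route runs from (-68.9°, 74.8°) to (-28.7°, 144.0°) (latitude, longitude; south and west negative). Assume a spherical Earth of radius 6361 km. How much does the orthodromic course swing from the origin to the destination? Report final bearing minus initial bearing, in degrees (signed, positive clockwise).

-57.9°

At departure: θ₁ = atan2(sin Δλ cos φ₂, cos φ₁ sin φ₂ − sin φ₁ cos φ₂ cos Δλ) = 81.83°
At arrival: θ₂ = atan2(sin Δλ cos φ₁, −cos φ₂ sin φ₁ + sin φ₂ cos φ₁ cos Δλ) = 23.97°
Δθ = θ₂ − θ₁ = -57.9°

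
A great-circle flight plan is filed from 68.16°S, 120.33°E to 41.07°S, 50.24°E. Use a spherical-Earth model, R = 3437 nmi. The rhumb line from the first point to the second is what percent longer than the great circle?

Great circle: σ = 0.7879 rad → d_gc = Rσ = 2708.0 nmi
Rhumb: Δφ = +0.4728, Δλ = -1.2233, Δψ = +0.8579, q = Δφ/Δψ = 0.5511 → d_rh = R√(Δφ²+q²Δλ²) = 2830.1 nmi
Excess = (2830.1 − 2708.0) / 2708.0 = 122.1 / 2708.0 = 4.51% ≈ 4.5%

4.5%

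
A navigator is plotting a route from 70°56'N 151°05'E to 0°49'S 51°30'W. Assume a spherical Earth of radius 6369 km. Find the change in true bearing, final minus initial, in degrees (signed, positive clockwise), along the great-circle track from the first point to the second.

+148.5°

Initial bearing θ₁ = atan2(sin Δλ cos φ₂, cos φ₁ sin φ₂ − sin φ₁ cos φ₂ cos Δλ) = 23.87°
Final bearing θ₂ = (initial bearing from the destination back to the start) + 180° = 172.40°
Δθ = θ₂ − θ₁ = +148.5°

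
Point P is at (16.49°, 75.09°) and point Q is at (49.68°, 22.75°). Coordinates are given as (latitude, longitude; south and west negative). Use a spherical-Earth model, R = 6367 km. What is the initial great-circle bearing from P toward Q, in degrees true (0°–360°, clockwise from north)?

θ = atan2( sin Δλ·cos φ₂ ,  cos φ₁ sin φ₂ − sin φ₁ cos φ₂ cos Δλ )
  = atan2(-0.5122, +0.6189) = 320.39°

320.4°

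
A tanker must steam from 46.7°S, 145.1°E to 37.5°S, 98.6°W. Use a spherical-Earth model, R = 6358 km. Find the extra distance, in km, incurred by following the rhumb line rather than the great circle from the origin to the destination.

909 km

Great circle: cos σ = sin φ₁ sin φ₂ + cos φ₁ cos φ₂ cos Δλ,  σ = 1.3674 rad → d_gc = 8694.1 km
Rhumb line: Δψ = +0.2170, q = Δφ/Δψ = 0.7399, d_rh = R√(Δφ²+q²Δλ²) = 9602.9 km
Excess = 9602.9 − 8694.1 = 908.8 ≈ 909 km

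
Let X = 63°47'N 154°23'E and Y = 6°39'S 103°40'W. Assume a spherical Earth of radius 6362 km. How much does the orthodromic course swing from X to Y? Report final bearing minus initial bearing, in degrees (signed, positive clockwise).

+71.7°

Initial bearing θ₁ = atan2(sin Δλ cos φ₂, cos φ₁ sin φ₂ − sin φ₁ cos φ₂ cos Δλ) = 82.19°
Final bearing θ₂ = (initial bearing from the destination back to the start) + 180° = 153.86°
Δθ = θ₂ − θ₁ = +71.7°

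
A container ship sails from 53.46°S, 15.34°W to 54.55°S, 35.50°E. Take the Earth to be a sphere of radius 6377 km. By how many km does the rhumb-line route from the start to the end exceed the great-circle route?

Great circle: cos σ = sin φ₁ sin φ₂ + cos φ₁ cos φ₂ cos Δλ,  σ = 0.5104 rad → d_gc = 3254.6 km
Rhumb line: Δψ = -0.0324, q = Δφ/Δψ = 0.5877, d_rh = R√(Δφ²+q²Δλ²) = 3327.5 km
Excess = 3327.5 − 3254.6 = 72.9 ≈ 73 km

73 km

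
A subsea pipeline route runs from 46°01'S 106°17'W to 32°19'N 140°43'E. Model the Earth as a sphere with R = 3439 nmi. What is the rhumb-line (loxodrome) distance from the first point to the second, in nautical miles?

7756 nmi

Rhumb course C = atan2(Δλ, Δψ) with Δψ = ln[tan(π/4+φ₂/2)/tan(π/4+φ₁/2)] = +1.5033, Δλ = -1.9722 → C = 307.32°
d = R·|Δφ| / |cos C| = 3439·1.36717 / 0.60620 = 7756 nmi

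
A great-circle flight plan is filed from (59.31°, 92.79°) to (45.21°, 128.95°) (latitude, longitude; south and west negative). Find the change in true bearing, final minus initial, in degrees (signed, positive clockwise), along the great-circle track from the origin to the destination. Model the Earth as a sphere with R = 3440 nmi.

At departure: θ₁ = atan2(sin Δλ cos φ₂, cos φ₁ sin φ₂ − sin φ₁ cos φ₂ cos Δλ) = 106.98°
At arrival: θ₂ = atan2(sin Δλ cos φ₁, −cos φ₂ sin φ₁ + sin φ₂ cos φ₁ cos Δλ) = 136.14°
Δθ = θ₂ − θ₁ = +29.2°

+29.2°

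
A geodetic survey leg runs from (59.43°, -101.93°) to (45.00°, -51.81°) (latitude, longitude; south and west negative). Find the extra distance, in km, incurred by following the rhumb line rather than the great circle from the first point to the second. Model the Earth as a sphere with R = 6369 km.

76 km

Great circle: cos σ = sin φ₁ sin φ₂ + cos φ₁ cos φ₂ cos Δλ,  σ = 0.5746 rad → d_gc = 3659.6 km
Rhumb line: Δψ = -0.4159, q = Δφ/Δψ = 0.6056, d_rh = R√(Δφ²+q²Δλ²) = 3736.0 km
Excess = 3736.0 − 3659.6 = 76.4 ≈ 76 km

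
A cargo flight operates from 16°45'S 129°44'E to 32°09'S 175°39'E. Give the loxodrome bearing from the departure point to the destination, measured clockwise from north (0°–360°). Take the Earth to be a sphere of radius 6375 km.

Δψ = ln[tan(π/4+φ₂/2)/tan(π/4+φ₁/2)] = -0.2965
Δλ = +0.8014 rad (taken the short way round)
course = atan2(Δλ, Δψ) = 110.30°

110.3°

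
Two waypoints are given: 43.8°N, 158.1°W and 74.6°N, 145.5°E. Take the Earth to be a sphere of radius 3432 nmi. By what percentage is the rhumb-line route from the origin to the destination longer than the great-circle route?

3.1%

Great circle: σ = 0.6867 rad → d_gc = Rσ = 2356.7 nmi
Rhumb: Δφ = +0.5376, Δλ = -0.9844, Δψ = +1.1489, q = Δφ/Δψ = 0.4679 → d_rh = R√(Δφ²+q²Δλ²) = 2429.5 nmi
Excess = (2429.5 − 2356.7) / 2356.7 = 72.8 / 2356.7 = 3.09% ≈ 3.1%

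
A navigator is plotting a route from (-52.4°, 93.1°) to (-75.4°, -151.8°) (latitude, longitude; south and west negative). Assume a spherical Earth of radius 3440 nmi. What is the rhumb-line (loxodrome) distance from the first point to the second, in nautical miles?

3156 nmi

Δψ = ln[tan(π/4+φ₂/2)/tan(π/4+φ₁/2)] = -0.9774;  Δφ = -0.4014 rad,  Δλ = +2.0089 rad
q = Δφ/Δψ = 0.4107
d = R·√(Δφ² + q²Δλ²) = 3440·0.91756 = 3156 nmi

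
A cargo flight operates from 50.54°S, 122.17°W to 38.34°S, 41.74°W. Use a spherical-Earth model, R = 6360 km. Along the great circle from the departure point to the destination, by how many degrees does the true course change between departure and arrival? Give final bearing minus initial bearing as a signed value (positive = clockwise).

Initial bearing θ₁ = atan2(sin Δλ cos φ₂, cos φ₁ sin φ₂ − sin φ₁ cos φ₂ cos Δλ) = 110.78°
Final bearing θ₂ = (initial bearing from the destination back to the start) + 180° = 49.25°
Δθ = θ₂ − θ₁ = -61.5°

-61.5°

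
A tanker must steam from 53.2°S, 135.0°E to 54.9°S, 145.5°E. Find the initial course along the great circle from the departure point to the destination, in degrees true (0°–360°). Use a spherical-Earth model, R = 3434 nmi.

N = sin Δλ·cos φ₂ = +0.1048;  D = cos φ₁ sin φ₂ − sin φ₁ cos φ₂ cos Δλ = -0.0374
initial course = atan2(N, D) = 109.63°

109.6°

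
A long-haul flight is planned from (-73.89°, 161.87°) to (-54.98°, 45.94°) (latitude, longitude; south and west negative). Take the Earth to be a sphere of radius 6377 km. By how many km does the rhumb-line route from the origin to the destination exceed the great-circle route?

Great circle: cos σ = sin φ₁ sin φ₂ + cos φ₁ cos φ₂ cos Δλ,  σ = 0.7711 rad → d_gc = 4917.1 km
Rhumb line: Δψ = +0.8017, q = Δφ/Δψ = 0.4117, d_rh = R√(Δφ²+q²Δλ²) = 5713.7 km
Excess = 5713.7 − 4917.1 = 796.6 ≈ 797 km

797 km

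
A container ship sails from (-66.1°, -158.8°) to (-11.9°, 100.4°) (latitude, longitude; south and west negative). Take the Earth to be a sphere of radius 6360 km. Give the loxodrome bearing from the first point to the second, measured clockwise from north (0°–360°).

307.4°

Meridional parts: M(φ₁)=-1.5528, M(φ₂)=-0.2092 → ΔM = +1.3436;  Δλ = -1.7593 rad
tan C = Δλ / ΔM = -1.3093 → C = 307.37°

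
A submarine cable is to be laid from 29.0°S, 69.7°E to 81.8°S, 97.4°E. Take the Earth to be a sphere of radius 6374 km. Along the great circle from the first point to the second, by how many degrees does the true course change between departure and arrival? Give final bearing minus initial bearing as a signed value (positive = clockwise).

At departure: θ₁ = atan2(sin Δλ cos φ₂, cos φ₁ sin φ₂ − sin φ₁ cos φ₂ cos Δλ) = 175.29°
At arrival: θ₂ = atan2(sin Δλ cos φ₁, −cos φ₂ sin φ₁ + sin φ₂ cos φ₁ cos Δλ) = 149.76°
Δθ = θ₂ − θ₁ = -25.5°

-25.5°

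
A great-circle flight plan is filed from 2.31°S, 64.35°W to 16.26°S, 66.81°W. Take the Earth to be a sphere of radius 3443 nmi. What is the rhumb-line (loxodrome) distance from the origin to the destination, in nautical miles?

Rhumb course C = atan2(Δλ, Δψ) with Δψ = ln[tan(π/4+φ₂/2)/tan(π/4+φ₁/2)] = -0.2474, Δλ = -0.0429 → C = 189.85°
d = R·|Δφ| / |cos C| = 3443·0.24347 / 0.98527 = 851 nmi

851 nmi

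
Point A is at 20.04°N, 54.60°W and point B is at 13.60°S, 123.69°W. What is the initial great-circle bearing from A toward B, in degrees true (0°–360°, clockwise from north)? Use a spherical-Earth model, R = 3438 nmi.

θ = atan2( sin Δλ·cos φ₂ ,  cos φ₁ sin φ₂ − sin φ₁ cos φ₂ cos Δλ )
  = atan2(-0.9079, -0.3398) = 249.48°

249.5°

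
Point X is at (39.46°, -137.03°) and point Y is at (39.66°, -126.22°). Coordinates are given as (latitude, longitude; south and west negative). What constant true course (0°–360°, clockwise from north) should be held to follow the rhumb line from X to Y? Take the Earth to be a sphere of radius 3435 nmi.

Meridional parts: M(φ₁)=+0.7507, M(φ₂)=+0.7552 → ΔM = +0.0045;  Δλ = +0.1887 rad
tan C = Δλ / ΔM = +41.6702 → C = 88.63°

88.6°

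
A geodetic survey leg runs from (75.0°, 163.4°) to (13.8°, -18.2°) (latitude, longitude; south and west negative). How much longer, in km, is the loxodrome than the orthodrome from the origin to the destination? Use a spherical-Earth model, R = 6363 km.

3542 km

Great circle: cos σ = sin φ₁ sin φ₂ + cos φ₁ cos φ₂ cos Δλ,  σ = 1.5916 rad → d_gc = 10127.6 km
Rhumb line: Δψ = -1.7844, q = Δφ/Δψ = 0.5986, d_rh = R√(Δφ²+q²Δλ²) = 13669.3 km
Excess = 13669.3 − 10127.6 = 3541.7 ≈ 3542 km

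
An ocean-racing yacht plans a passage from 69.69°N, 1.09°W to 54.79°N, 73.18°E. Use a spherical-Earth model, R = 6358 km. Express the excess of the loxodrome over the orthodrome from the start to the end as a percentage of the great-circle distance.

Great circle: σ = 0.6085 rad → d_gc = Rσ = 3868.9 km
Rhumb: Δφ = -0.2601, Δλ = +1.2963, Δψ = -0.5719, q = Δφ/Δψ = 0.4548 → d_rh = R√(Δφ²+q²Δλ²) = 4096.4 km
Excess = (4096.4 − 3868.9) / 3868.9 = 227.5 / 3868.9 = 5.88% ≈ 5.9%

5.9%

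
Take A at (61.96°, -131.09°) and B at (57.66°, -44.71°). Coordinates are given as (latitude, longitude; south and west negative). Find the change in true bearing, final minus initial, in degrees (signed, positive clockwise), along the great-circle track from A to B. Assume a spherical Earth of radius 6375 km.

+78.2°

Initial bearing θ₁ = atan2(sin Δλ cos φ₂, cos φ₁ sin φ₂ − sin φ₁ cos φ₂ cos Δλ) = 55.47°
Final bearing θ₂ = (initial bearing from the destination back to the start) + 180° = 133.62°
Δθ = θ₂ − θ₁ = +78.2°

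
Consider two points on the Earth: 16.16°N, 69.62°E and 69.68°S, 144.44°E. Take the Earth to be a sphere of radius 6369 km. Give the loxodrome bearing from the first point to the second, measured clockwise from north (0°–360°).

Δψ = ln[tan(π/4+φ₂/2)/tan(π/4+φ₁/2)] = -2.0051
Δλ = +1.3059 rad (taken the short way round)
course = atan2(Δλ, Δψ) = 146.92°

146.9°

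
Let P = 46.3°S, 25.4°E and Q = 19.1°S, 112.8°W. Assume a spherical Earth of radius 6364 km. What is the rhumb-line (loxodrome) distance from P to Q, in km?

Δψ = ln[tan(π/4+φ₂/2)/tan(π/4+φ₁/2)] = +0.5741;  Δφ = +0.4747 rad,  Δλ = -2.4120 rad
q = Δφ/Δψ = 0.8269
d = R·√(Δφ² + q²Δλ²) = 6364·2.05018 = 13047 km

13047 km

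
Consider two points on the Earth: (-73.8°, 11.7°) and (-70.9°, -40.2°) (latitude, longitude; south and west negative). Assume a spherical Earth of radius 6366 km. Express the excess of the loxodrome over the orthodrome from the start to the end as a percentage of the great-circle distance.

3.2%

Great circle: σ = 0.2700 rad → d_gc = Rσ = 1719.1 km
Rhumb: Δφ = +0.0506, Δλ = -0.9058, Δψ = +0.1673, q = Δφ/Δψ = 0.3025 → d_rh = R√(Δφ²+q²Δλ²) = 1774.0 km
Excess = (1774.0 − 1719.1) / 1719.1 = 54.9 / 1719.1 = 3.19% ≈ 3.2%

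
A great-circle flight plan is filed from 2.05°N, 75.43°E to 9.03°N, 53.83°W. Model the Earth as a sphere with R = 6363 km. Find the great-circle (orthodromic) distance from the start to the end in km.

14242 km

cos σ = sin φ₁ sin φ₂ + cos φ₁ cos φ₂ cos Δλ
      = sin(2.05°)sin(9.03°) + cos(2.05°)cos(9.03°)cos(-129.26°) = -0.6190
σ = 128.242° → d = Rσ = 6363·2.23824 = 14242 km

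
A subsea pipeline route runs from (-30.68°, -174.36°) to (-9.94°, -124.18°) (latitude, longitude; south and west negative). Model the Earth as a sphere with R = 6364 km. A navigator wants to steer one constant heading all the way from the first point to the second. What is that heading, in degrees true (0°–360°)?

66.1°

Δψ = ln[tan(π/4+φ₂/2)/tan(π/4+φ₁/2)] = +0.3887
Δλ = +0.8758 rad (taken the short way round)
course = atan2(Δλ, Δψ) = 66.07°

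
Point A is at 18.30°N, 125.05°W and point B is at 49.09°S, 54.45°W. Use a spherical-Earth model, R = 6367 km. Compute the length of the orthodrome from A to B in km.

cos σ = sin φ₁ sin φ₂ + cos φ₁ cos φ₂ cos Δλ
      = sin(18.30°)sin(-49.09°) + cos(18.30°)cos(-49.09°)cos(70.60°) = -0.0308
σ = 91.764° → d = Rσ = 6367·1.60158 = 10197 km

10197 km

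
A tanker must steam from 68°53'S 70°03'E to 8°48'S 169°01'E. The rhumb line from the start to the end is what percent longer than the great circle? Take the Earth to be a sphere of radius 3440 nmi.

6.8%

Great circle: σ = 1.4835 rad → d_gc = Rσ = 5103.1 nmi
Rhumb: Δφ = +1.0487, Δλ = +1.7273, Δψ = +1.5257, q = Δφ/Δψ = 0.6873 → d_rh = R√(Δφ²+q²Δλ²) = 5449.0 nmi
Excess = (5449.0 − 5103.1) / 5103.1 = 345.9 / 5103.1 = 6.78% ≈ 6.8%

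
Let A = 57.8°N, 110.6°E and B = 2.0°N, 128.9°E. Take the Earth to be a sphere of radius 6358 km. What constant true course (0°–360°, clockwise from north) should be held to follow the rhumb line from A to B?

Δψ = ln[tan(π/4+φ₂/2)/tan(π/4+φ₁/2)] = -1.2077
Δλ = +0.3194 rad (taken the short way round)
course = atan2(Δλ, Δψ) = 165.19°

165.2°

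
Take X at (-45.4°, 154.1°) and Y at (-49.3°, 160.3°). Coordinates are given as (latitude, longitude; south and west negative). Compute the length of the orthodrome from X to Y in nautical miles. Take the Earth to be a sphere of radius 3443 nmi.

344 nmi

cos σ = sin φ₁ sin φ₂ + cos φ₁ cos φ₂ cos Δλ
      = sin(-45.40°)sin(-49.30°) + cos(-45.40°)cos(-49.30°)cos(6.20°) = 0.9950
σ = 5.728° → d = Rσ = 3443·0.09998 = 344 nmi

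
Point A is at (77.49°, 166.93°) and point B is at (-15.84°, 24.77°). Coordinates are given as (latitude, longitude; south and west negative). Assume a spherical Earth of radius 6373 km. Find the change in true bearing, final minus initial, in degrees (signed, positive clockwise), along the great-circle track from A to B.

-130.7°

At departure: θ₁ = atan2(sin Δλ cos φ₂, cos φ₁ sin φ₂ − sin φ₁ cos φ₂ cos Δλ) = 319.15°
At arrival: θ₂ = atan2(sin Δλ cos φ₁, −cos φ₂ sin φ₁ + sin φ₂ cos φ₁ cos Δλ) = 188.47°
Δθ = θ₂ − θ₁ = -130.7°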